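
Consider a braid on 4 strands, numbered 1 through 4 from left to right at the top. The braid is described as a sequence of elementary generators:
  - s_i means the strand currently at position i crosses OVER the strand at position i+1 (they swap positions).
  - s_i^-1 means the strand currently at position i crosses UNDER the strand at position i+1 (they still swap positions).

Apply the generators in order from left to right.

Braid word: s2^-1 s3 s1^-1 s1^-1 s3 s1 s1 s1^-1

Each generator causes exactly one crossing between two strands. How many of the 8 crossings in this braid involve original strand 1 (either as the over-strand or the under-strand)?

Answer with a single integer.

Gen 1: crossing 2x3. Involves strand 1? no. Count so far: 0
Gen 2: crossing 2x4. Involves strand 1? no. Count so far: 0
Gen 3: crossing 1x3. Involves strand 1? yes. Count so far: 1
Gen 4: crossing 3x1. Involves strand 1? yes. Count so far: 2
Gen 5: crossing 4x2. Involves strand 1? no. Count so far: 2
Gen 6: crossing 1x3. Involves strand 1? yes. Count so far: 3
Gen 7: crossing 3x1. Involves strand 1? yes. Count so far: 4
Gen 8: crossing 1x3. Involves strand 1? yes. Count so far: 5

Answer: 5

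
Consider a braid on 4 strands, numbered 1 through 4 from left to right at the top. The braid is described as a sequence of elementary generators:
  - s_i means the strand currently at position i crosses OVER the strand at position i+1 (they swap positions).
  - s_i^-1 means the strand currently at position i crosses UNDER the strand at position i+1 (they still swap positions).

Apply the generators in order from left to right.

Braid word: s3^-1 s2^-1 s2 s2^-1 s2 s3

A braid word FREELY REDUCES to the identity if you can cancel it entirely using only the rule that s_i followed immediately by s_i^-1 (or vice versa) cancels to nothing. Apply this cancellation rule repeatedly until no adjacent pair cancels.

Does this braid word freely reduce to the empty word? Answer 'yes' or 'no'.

Answer: yes

Derivation:
Gen 1 (s3^-1): push. Stack: [s3^-1]
Gen 2 (s2^-1): push. Stack: [s3^-1 s2^-1]
Gen 3 (s2): cancels prior s2^-1. Stack: [s3^-1]
Gen 4 (s2^-1): push. Stack: [s3^-1 s2^-1]
Gen 5 (s2): cancels prior s2^-1. Stack: [s3^-1]
Gen 6 (s3): cancels prior s3^-1. Stack: []
Reduced word: (empty)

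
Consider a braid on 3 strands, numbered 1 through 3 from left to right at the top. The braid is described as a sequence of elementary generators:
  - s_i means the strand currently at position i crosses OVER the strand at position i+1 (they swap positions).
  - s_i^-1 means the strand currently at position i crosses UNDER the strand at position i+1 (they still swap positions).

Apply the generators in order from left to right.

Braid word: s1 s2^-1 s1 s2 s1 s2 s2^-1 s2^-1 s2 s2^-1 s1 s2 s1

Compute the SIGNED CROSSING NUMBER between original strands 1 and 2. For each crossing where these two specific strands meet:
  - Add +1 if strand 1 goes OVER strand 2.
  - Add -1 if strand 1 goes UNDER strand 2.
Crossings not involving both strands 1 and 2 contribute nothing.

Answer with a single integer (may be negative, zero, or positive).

Answer: 1

Derivation:
Gen 1: 1 over 2. Both 1&2? yes. Contrib: +1. Sum: 1
Gen 2: crossing 1x3. Both 1&2? no. Sum: 1
Gen 3: crossing 2x3. Both 1&2? no. Sum: 1
Gen 4: 2 over 1. Both 1&2? yes. Contrib: -1. Sum: 0
Gen 5: crossing 3x1. Both 1&2? no. Sum: 0
Gen 6: crossing 3x2. Both 1&2? no. Sum: 0
Gen 7: crossing 2x3. Both 1&2? no. Sum: 0
Gen 8: crossing 3x2. Both 1&2? no. Sum: 0
Gen 9: crossing 2x3. Both 1&2? no. Sum: 0
Gen 10: crossing 3x2. Both 1&2? no. Sum: 0
Gen 11: 1 over 2. Both 1&2? yes. Contrib: +1. Sum: 1
Gen 12: crossing 1x3. Both 1&2? no. Sum: 1
Gen 13: crossing 2x3. Both 1&2? no. Sum: 1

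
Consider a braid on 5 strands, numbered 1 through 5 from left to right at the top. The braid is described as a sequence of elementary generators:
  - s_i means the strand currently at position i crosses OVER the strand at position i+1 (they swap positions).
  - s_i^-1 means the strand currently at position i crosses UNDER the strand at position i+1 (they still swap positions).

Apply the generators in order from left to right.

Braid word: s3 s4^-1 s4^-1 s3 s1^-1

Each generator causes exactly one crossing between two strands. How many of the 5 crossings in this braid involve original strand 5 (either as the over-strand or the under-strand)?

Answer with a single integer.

Answer: 2

Derivation:
Gen 1: crossing 3x4. Involves strand 5? no. Count so far: 0
Gen 2: crossing 3x5. Involves strand 5? yes. Count so far: 1
Gen 3: crossing 5x3. Involves strand 5? yes. Count so far: 2
Gen 4: crossing 4x3. Involves strand 5? no. Count so far: 2
Gen 5: crossing 1x2. Involves strand 5? no. Count so far: 2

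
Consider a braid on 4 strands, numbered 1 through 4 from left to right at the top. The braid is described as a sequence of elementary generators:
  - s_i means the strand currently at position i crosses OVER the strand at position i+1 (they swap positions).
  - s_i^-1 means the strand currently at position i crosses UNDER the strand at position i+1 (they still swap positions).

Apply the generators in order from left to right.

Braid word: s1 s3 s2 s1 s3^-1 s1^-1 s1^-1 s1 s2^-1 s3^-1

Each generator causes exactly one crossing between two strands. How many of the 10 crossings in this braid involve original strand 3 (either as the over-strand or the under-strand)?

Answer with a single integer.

Gen 1: crossing 1x2. Involves strand 3? no. Count so far: 0
Gen 2: crossing 3x4. Involves strand 3? yes. Count so far: 1
Gen 3: crossing 1x4. Involves strand 3? no. Count so far: 1
Gen 4: crossing 2x4. Involves strand 3? no. Count so far: 1
Gen 5: crossing 1x3. Involves strand 3? yes. Count so far: 2
Gen 6: crossing 4x2. Involves strand 3? no. Count so far: 2
Gen 7: crossing 2x4. Involves strand 3? no. Count so far: 2
Gen 8: crossing 4x2. Involves strand 3? no. Count so far: 2
Gen 9: crossing 4x3. Involves strand 3? yes. Count so far: 3
Gen 10: crossing 4x1. Involves strand 3? no. Count so far: 3

Answer: 3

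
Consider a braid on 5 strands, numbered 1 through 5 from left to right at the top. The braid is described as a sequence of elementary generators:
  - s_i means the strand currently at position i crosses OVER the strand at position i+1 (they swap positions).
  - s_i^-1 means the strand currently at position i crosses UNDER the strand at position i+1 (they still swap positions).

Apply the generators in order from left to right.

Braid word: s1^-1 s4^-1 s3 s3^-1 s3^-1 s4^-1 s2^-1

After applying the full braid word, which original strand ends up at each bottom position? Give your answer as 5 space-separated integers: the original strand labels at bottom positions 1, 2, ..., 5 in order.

Answer: 2 5 1 4 3

Derivation:
Gen 1 (s1^-1): strand 1 crosses under strand 2. Perm now: [2 1 3 4 5]
Gen 2 (s4^-1): strand 4 crosses under strand 5. Perm now: [2 1 3 5 4]
Gen 3 (s3): strand 3 crosses over strand 5. Perm now: [2 1 5 3 4]
Gen 4 (s3^-1): strand 5 crosses under strand 3. Perm now: [2 1 3 5 4]
Gen 5 (s3^-1): strand 3 crosses under strand 5. Perm now: [2 1 5 3 4]
Gen 6 (s4^-1): strand 3 crosses under strand 4. Perm now: [2 1 5 4 3]
Gen 7 (s2^-1): strand 1 crosses under strand 5. Perm now: [2 5 1 4 3]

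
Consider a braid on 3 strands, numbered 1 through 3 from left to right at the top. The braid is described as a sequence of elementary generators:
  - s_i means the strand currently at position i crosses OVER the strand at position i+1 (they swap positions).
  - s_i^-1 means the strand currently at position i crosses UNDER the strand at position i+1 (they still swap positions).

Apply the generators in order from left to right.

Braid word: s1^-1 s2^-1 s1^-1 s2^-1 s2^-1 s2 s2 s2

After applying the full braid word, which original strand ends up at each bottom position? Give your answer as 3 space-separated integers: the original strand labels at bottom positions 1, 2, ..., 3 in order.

Gen 1 (s1^-1): strand 1 crosses under strand 2. Perm now: [2 1 3]
Gen 2 (s2^-1): strand 1 crosses under strand 3. Perm now: [2 3 1]
Gen 3 (s1^-1): strand 2 crosses under strand 3. Perm now: [3 2 1]
Gen 4 (s2^-1): strand 2 crosses under strand 1. Perm now: [3 1 2]
Gen 5 (s2^-1): strand 1 crosses under strand 2. Perm now: [3 2 1]
Gen 6 (s2): strand 2 crosses over strand 1. Perm now: [3 1 2]
Gen 7 (s2): strand 1 crosses over strand 2. Perm now: [3 2 1]
Gen 8 (s2): strand 2 crosses over strand 1. Perm now: [3 1 2]

Answer: 3 1 2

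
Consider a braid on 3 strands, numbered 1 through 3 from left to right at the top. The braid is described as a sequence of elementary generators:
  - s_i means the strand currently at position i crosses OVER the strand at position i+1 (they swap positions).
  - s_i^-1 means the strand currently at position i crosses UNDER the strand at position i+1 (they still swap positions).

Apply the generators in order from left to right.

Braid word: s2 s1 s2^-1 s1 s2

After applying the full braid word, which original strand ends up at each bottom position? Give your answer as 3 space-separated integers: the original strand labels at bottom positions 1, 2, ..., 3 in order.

Gen 1 (s2): strand 2 crosses over strand 3. Perm now: [1 3 2]
Gen 2 (s1): strand 1 crosses over strand 3. Perm now: [3 1 2]
Gen 3 (s2^-1): strand 1 crosses under strand 2. Perm now: [3 2 1]
Gen 4 (s1): strand 3 crosses over strand 2. Perm now: [2 3 1]
Gen 5 (s2): strand 3 crosses over strand 1. Perm now: [2 1 3]

Answer: 2 1 3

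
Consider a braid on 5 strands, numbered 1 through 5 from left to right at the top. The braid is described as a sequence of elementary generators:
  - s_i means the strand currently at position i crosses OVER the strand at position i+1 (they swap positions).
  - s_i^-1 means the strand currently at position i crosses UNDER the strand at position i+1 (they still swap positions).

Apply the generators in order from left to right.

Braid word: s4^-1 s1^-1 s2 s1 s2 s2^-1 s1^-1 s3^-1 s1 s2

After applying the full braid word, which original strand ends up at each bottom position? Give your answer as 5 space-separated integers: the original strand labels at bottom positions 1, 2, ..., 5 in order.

Gen 1 (s4^-1): strand 4 crosses under strand 5. Perm now: [1 2 3 5 4]
Gen 2 (s1^-1): strand 1 crosses under strand 2. Perm now: [2 1 3 5 4]
Gen 3 (s2): strand 1 crosses over strand 3. Perm now: [2 3 1 5 4]
Gen 4 (s1): strand 2 crosses over strand 3. Perm now: [3 2 1 5 4]
Gen 5 (s2): strand 2 crosses over strand 1. Perm now: [3 1 2 5 4]
Gen 6 (s2^-1): strand 1 crosses under strand 2. Perm now: [3 2 1 5 4]
Gen 7 (s1^-1): strand 3 crosses under strand 2. Perm now: [2 3 1 5 4]
Gen 8 (s3^-1): strand 1 crosses under strand 5. Perm now: [2 3 5 1 4]
Gen 9 (s1): strand 2 crosses over strand 3. Perm now: [3 2 5 1 4]
Gen 10 (s2): strand 2 crosses over strand 5. Perm now: [3 5 2 1 4]

Answer: 3 5 2 1 4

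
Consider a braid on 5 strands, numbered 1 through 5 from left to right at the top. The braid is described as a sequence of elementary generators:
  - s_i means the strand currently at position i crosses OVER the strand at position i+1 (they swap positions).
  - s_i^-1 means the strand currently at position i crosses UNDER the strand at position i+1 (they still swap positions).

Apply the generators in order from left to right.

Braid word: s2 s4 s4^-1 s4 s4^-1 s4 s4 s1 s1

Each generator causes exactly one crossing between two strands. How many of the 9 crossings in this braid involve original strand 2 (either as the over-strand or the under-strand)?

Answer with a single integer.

Gen 1: crossing 2x3. Involves strand 2? yes. Count so far: 1
Gen 2: crossing 4x5. Involves strand 2? no. Count so far: 1
Gen 3: crossing 5x4. Involves strand 2? no. Count so far: 1
Gen 4: crossing 4x5. Involves strand 2? no. Count so far: 1
Gen 5: crossing 5x4. Involves strand 2? no. Count so far: 1
Gen 6: crossing 4x5. Involves strand 2? no. Count so far: 1
Gen 7: crossing 5x4. Involves strand 2? no. Count so far: 1
Gen 8: crossing 1x3. Involves strand 2? no. Count so far: 1
Gen 9: crossing 3x1. Involves strand 2? no. Count so far: 1

Answer: 1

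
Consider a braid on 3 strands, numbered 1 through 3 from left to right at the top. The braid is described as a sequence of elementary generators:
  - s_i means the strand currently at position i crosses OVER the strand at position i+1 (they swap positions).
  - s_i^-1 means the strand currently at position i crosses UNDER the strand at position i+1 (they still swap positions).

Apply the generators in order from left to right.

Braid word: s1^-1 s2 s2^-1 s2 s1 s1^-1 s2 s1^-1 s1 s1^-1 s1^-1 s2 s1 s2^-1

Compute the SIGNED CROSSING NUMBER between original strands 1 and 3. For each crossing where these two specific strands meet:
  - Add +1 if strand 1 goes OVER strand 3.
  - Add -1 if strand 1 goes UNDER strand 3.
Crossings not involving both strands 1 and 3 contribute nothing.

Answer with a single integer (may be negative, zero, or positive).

Answer: 3

Derivation:
Gen 1: crossing 1x2. Both 1&3? no. Sum: 0
Gen 2: 1 over 3. Both 1&3? yes. Contrib: +1. Sum: 1
Gen 3: 3 under 1. Both 1&3? yes. Contrib: +1. Sum: 2
Gen 4: 1 over 3. Both 1&3? yes. Contrib: +1. Sum: 3
Gen 5: crossing 2x3. Both 1&3? no. Sum: 3
Gen 6: crossing 3x2. Both 1&3? no. Sum: 3
Gen 7: 3 over 1. Both 1&3? yes. Contrib: -1. Sum: 2
Gen 8: crossing 2x1. Both 1&3? no. Sum: 2
Gen 9: crossing 1x2. Both 1&3? no. Sum: 2
Gen 10: crossing 2x1. Both 1&3? no. Sum: 2
Gen 11: crossing 1x2. Both 1&3? no. Sum: 2
Gen 12: 1 over 3. Both 1&3? yes. Contrib: +1. Sum: 3
Gen 13: crossing 2x3. Both 1&3? no. Sum: 3
Gen 14: crossing 2x1. Both 1&3? no. Sum: 3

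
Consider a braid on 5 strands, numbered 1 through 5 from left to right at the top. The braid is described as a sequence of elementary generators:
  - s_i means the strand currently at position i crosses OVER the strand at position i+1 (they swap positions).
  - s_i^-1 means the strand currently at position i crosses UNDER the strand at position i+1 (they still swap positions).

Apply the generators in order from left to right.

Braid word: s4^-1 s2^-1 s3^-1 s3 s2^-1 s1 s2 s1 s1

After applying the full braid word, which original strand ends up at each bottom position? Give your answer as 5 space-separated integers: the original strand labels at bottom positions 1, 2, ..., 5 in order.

Gen 1 (s4^-1): strand 4 crosses under strand 5. Perm now: [1 2 3 5 4]
Gen 2 (s2^-1): strand 2 crosses under strand 3. Perm now: [1 3 2 5 4]
Gen 3 (s3^-1): strand 2 crosses under strand 5. Perm now: [1 3 5 2 4]
Gen 4 (s3): strand 5 crosses over strand 2. Perm now: [1 3 2 5 4]
Gen 5 (s2^-1): strand 3 crosses under strand 2. Perm now: [1 2 3 5 4]
Gen 6 (s1): strand 1 crosses over strand 2. Perm now: [2 1 3 5 4]
Gen 7 (s2): strand 1 crosses over strand 3. Perm now: [2 3 1 5 4]
Gen 8 (s1): strand 2 crosses over strand 3. Perm now: [3 2 1 5 4]
Gen 9 (s1): strand 3 crosses over strand 2. Perm now: [2 3 1 5 4]

Answer: 2 3 1 5 4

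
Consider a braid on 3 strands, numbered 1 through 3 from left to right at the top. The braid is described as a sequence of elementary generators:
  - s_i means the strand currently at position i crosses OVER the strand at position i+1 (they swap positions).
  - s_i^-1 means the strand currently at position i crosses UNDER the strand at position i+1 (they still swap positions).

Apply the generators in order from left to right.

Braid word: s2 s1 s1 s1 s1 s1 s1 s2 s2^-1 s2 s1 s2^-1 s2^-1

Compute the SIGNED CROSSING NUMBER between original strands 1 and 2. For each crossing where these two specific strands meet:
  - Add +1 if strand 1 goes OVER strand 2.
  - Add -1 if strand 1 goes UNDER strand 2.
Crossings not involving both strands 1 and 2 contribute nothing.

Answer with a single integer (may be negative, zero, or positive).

Answer: 1

Derivation:
Gen 1: crossing 2x3. Both 1&2? no. Sum: 0
Gen 2: crossing 1x3. Both 1&2? no. Sum: 0
Gen 3: crossing 3x1. Both 1&2? no. Sum: 0
Gen 4: crossing 1x3. Both 1&2? no. Sum: 0
Gen 5: crossing 3x1. Both 1&2? no. Sum: 0
Gen 6: crossing 1x3. Both 1&2? no. Sum: 0
Gen 7: crossing 3x1. Both 1&2? no. Sum: 0
Gen 8: crossing 3x2. Both 1&2? no. Sum: 0
Gen 9: crossing 2x3. Both 1&2? no. Sum: 0
Gen 10: crossing 3x2. Both 1&2? no. Sum: 0
Gen 11: 1 over 2. Both 1&2? yes. Contrib: +1. Sum: 1
Gen 12: crossing 1x3. Both 1&2? no. Sum: 1
Gen 13: crossing 3x1. Both 1&2? no. Sum: 1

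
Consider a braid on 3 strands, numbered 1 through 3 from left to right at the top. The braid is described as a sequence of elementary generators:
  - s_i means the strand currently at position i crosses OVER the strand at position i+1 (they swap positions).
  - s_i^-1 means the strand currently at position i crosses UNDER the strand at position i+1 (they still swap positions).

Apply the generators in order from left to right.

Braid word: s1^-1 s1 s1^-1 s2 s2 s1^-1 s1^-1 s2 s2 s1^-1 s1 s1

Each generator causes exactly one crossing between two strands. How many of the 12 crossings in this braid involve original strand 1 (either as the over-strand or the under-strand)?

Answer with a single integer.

Gen 1: crossing 1x2. Involves strand 1? yes. Count so far: 1
Gen 2: crossing 2x1. Involves strand 1? yes. Count so far: 2
Gen 3: crossing 1x2. Involves strand 1? yes. Count so far: 3
Gen 4: crossing 1x3. Involves strand 1? yes. Count so far: 4
Gen 5: crossing 3x1. Involves strand 1? yes. Count so far: 5
Gen 6: crossing 2x1. Involves strand 1? yes. Count so far: 6
Gen 7: crossing 1x2. Involves strand 1? yes. Count so far: 7
Gen 8: crossing 1x3. Involves strand 1? yes. Count so far: 8
Gen 9: crossing 3x1. Involves strand 1? yes. Count so far: 9
Gen 10: crossing 2x1. Involves strand 1? yes. Count so far: 10
Gen 11: crossing 1x2. Involves strand 1? yes. Count so far: 11
Gen 12: crossing 2x1. Involves strand 1? yes. Count so far: 12

Answer: 12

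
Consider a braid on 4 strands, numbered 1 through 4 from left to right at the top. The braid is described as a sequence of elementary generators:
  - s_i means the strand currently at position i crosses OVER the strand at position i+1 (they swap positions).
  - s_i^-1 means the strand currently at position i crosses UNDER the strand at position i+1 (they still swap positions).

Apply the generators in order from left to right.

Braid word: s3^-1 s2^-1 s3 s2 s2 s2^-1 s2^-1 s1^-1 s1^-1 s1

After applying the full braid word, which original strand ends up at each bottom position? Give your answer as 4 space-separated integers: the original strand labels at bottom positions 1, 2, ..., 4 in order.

Answer: 4 1 3 2

Derivation:
Gen 1 (s3^-1): strand 3 crosses under strand 4. Perm now: [1 2 4 3]
Gen 2 (s2^-1): strand 2 crosses under strand 4. Perm now: [1 4 2 3]
Gen 3 (s3): strand 2 crosses over strand 3. Perm now: [1 4 3 2]
Gen 4 (s2): strand 4 crosses over strand 3. Perm now: [1 3 4 2]
Gen 5 (s2): strand 3 crosses over strand 4. Perm now: [1 4 3 2]
Gen 6 (s2^-1): strand 4 crosses under strand 3. Perm now: [1 3 4 2]
Gen 7 (s2^-1): strand 3 crosses under strand 4. Perm now: [1 4 3 2]
Gen 8 (s1^-1): strand 1 crosses under strand 4. Perm now: [4 1 3 2]
Gen 9 (s1^-1): strand 4 crosses under strand 1. Perm now: [1 4 3 2]
Gen 10 (s1): strand 1 crosses over strand 4. Perm now: [4 1 3 2]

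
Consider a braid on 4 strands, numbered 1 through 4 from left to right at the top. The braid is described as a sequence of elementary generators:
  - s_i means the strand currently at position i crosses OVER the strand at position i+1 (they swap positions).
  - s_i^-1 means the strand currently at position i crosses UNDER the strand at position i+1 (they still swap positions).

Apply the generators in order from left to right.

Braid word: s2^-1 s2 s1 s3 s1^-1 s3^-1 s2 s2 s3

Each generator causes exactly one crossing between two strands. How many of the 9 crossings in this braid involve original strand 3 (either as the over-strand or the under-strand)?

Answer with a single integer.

Answer: 7

Derivation:
Gen 1: crossing 2x3. Involves strand 3? yes. Count so far: 1
Gen 2: crossing 3x2. Involves strand 3? yes. Count so far: 2
Gen 3: crossing 1x2. Involves strand 3? no. Count so far: 2
Gen 4: crossing 3x4. Involves strand 3? yes. Count so far: 3
Gen 5: crossing 2x1. Involves strand 3? no. Count so far: 3
Gen 6: crossing 4x3. Involves strand 3? yes. Count so far: 4
Gen 7: crossing 2x3. Involves strand 3? yes. Count so far: 5
Gen 8: crossing 3x2. Involves strand 3? yes. Count so far: 6
Gen 9: crossing 3x4. Involves strand 3? yes. Count so far: 7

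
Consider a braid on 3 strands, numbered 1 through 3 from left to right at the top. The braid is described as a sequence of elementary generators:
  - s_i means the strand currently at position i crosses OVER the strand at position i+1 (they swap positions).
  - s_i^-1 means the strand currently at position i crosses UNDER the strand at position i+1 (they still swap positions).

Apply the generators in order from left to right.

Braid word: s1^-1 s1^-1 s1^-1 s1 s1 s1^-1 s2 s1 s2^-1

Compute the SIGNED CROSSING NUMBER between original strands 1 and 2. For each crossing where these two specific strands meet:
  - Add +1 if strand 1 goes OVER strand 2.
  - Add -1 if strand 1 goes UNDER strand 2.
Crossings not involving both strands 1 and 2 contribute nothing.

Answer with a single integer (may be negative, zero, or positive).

Gen 1: 1 under 2. Both 1&2? yes. Contrib: -1. Sum: -1
Gen 2: 2 under 1. Both 1&2? yes. Contrib: +1. Sum: 0
Gen 3: 1 under 2. Both 1&2? yes. Contrib: -1. Sum: -1
Gen 4: 2 over 1. Both 1&2? yes. Contrib: -1. Sum: -2
Gen 5: 1 over 2. Both 1&2? yes. Contrib: +1. Sum: -1
Gen 6: 2 under 1. Both 1&2? yes. Contrib: +1. Sum: 0
Gen 7: crossing 2x3. Both 1&2? no. Sum: 0
Gen 8: crossing 1x3. Both 1&2? no. Sum: 0
Gen 9: 1 under 2. Both 1&2? yes. Contrib: -1. Sum: -1

Answer: -1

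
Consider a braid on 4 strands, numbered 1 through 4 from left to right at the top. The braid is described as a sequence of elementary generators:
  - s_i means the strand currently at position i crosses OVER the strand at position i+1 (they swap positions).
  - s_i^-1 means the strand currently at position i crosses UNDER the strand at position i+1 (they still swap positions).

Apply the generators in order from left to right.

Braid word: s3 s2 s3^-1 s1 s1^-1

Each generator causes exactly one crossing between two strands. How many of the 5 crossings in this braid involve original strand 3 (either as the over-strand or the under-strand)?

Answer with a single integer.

Gen 1: crossing 3x4. Involves strand 3? yes. Count so far: 1
Gen 2: crossing 2x4. Involves strand 3? no. Count so far: 1
Gen 3: crossing 2x3. Involves strand 3? yes. Count so far: 2
Gen 4: crossing 1x4. Involves strand 3? no. Count so far: 2
Gen 5: crossing 4x1. Involves strand 3? no. Count so far: 2

Answer: 2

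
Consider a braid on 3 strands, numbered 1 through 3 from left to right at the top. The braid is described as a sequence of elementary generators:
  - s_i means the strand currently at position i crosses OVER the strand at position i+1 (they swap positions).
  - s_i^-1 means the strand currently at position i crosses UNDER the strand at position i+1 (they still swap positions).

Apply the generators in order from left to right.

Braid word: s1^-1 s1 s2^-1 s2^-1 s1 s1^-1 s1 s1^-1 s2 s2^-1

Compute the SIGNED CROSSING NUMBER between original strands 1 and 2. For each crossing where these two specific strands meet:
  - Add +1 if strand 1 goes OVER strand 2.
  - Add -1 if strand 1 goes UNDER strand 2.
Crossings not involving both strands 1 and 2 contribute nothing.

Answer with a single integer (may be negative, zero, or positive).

Answer: 2

Derivation:
Gen 1: 1 under 2. Both 1&2? yes. Contrib: -1. Sum: -1
Gen 2: 2 over 1. Both 1&2? yes. Contrib: -1. Sum: -2
Gen 3: crossing 2x3. Both 1&2? no. Sum: -2
Gen 4: crossing 3x2. Both 1&2? no. Sum: -2
Gen 5: 1 over 2. Both 1&2? yes. Contrib: +1. Sum: -1
Gen 6: 2 under 1. Both 1&2? yes. Contrib: +1. Sum: 0
Gen 7: 1 over 2. Both 1&2? yes. Contrib: +1. Sum: 1
Gen 8: 2 under 1. Both 1&2? yes. Contrib: +1. Sum: 2
Gen 9: crossing 2x3. Both 1&2? no. Sum: 2
Gen 10: crossing 3x2. Both 1&2? no. Sum: 2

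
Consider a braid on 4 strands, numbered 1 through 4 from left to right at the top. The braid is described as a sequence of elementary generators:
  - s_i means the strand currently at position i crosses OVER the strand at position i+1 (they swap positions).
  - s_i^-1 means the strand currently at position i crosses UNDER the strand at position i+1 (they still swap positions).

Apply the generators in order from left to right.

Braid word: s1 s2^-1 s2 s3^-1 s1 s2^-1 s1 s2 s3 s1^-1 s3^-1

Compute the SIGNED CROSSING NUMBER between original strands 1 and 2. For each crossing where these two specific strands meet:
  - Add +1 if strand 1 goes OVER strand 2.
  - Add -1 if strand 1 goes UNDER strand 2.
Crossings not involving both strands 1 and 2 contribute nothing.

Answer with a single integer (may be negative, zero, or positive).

Gen 1: 1 over 2. Both 1&2? yes. Contrib: +1. Sum: 1
Gen 2: crossing 1x3. Both 1&2? no. Sum: 1
Gen 3: crossing 3x1. Both 1&2? no. Sum: 1
Gen 4: crossing 3x4. Both 1&2? no. Sum: 1
Gen 5: 2 over 1. Both 1&2? yes. Contrib: -1. Sum: 0
Gen 6: crossing 2x4. Both 1&2? no. Sum: 0
Gen 7: crossing 1x4. Both 1&2? no. Sum: 0
Gen 8: 1 over 2. Both 1&2? yes. Contrib: +1. Sum: 1
Gen 9: crossing 1x3. Both 1&2? no. Sum: 1
Gen 10: crossing 4x2. Both 1&2? no. Sum: 1
Gen 11: crossing 3x1. Both 1&2? no. Sum: 1

Answer: 1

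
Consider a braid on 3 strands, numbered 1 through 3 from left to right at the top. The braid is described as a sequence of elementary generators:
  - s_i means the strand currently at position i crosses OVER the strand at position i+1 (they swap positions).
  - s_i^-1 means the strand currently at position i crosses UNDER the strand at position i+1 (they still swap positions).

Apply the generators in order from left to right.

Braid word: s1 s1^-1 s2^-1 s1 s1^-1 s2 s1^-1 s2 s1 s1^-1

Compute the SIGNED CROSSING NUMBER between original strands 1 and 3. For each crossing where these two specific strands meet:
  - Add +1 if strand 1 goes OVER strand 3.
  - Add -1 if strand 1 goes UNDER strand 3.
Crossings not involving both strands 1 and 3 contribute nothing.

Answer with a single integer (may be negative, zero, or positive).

Answer: 3

Derivation:
Gen 1: crossing 1x2. Both 1&3? no. Sum: 0
Gen 2: crossing 2x1. Both 1&3? no. Sum: 0
Gen 3: crossing 2x3. Both 1&3? no. Sum: 0
Gen 4: 1 over 3. Both 1&3? yes. Contrib: +1. Sum: 1
Gen 5: 3 under 1. Both 1&3? yes. Contrib: +1. Sum: 2
Gen 6: crossing 3x2. Both 1&3? no. Sum: 2
Gen 7: crossing 1x2. Both 1&3? no. Sum: 2
Gen 8: 1 over 3. Both 1&3? yes. Contrib: +1. Sum: 3
Gen 9: crossing 2x3. Both 1&3? no. Sum: 3
Gen 10: crossing 3x2. Both 1&3? no. Sum: 3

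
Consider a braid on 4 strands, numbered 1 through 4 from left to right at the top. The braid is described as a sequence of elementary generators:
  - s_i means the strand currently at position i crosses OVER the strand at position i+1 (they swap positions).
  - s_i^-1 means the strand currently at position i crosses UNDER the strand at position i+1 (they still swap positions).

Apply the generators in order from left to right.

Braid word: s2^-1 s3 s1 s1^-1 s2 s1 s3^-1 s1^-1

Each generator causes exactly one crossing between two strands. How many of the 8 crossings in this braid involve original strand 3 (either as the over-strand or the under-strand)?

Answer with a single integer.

Answer: 5

Derivation:
Gen 1: crossing 2x3. Involves strand 3? yes. Count so far: 1
Gen 2: crossing 2x4. Involves strand 3? no. Count so far: 1
Gen 3: crossing 1x3. Involves strand 3? yes. Count so far: 2
Gen 4: crossing 3x1. Involves strand 3? yes. Count so far: 3
Gen 5: crossing 3x4. Involves strand 3? yes. Count so far: 4
Gen 6: crossing 1x4. Involves strand 3? no. Count so far: 4
Gen 7: crossing 3x2. Involves strand 3? yes. Count so far: 5
Gen 8: crossing 4x1. Involves strand 3? no. Count so far: 5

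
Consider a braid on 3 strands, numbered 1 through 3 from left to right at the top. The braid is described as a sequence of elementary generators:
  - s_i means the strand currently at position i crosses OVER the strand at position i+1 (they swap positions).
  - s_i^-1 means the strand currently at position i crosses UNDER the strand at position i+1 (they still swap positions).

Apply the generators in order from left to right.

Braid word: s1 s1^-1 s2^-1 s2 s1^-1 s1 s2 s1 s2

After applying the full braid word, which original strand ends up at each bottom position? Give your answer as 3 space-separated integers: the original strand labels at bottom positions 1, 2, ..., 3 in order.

Gen 1 (s1): strand 1 crosses over strand 2. Perm now: [2 1 3]
Gen 2 (s1^-1): strand 2 crosses under strand 1. Perm now: [1 2 3]
Gen 3 (s2^-1): strand 2 crosses under strand 3. Perm now: [1 3 2]
Gen 4 (s2): strand 3 crosses over strand 2. Perm now: [1 2 3]
Gen 5 (s1^-1): strand 1 crosses under strand 2. Perm now: [2 1 3]
Gen 6 (s1): strand 2 crosses over strand 1. Perm now: [1 2 3]
Gen 7 (s2): strand 2 crosses over strand 3. Perm now: [1 3 2]
Gen 8 (s1): strand 1 crosses over strand 3. Perm now: [3 1 2]
Gen 9 (s2): strand 1 crosses over strand 2. Perm now: [3 2 1]

Answer: 3 2 1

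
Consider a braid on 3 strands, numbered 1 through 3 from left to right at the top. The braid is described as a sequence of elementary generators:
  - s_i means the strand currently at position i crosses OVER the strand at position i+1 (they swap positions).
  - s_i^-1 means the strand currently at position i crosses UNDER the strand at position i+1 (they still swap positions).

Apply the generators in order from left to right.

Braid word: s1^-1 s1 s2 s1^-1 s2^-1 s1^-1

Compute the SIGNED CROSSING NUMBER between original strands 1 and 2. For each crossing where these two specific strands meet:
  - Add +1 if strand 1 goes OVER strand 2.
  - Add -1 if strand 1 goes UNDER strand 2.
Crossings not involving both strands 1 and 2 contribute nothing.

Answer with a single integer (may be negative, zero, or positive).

Answer: -3

Derivation:
Gen 1: 1 under 2. Both 1&2? yes. Contrib: -1. Sum: -1
Gen 2: 2 over 1. Both 1&2? yes. Contrib: -1. Sum: -2
Gen 3: crossing 2x3. Both 1&2? no. Sum: -2
Gen 4: crossing 1x3. Both 1&2? no. Sum: -2
Gen 5: 1 under 2. Both 1&2? yes. Contrib: -1. Sum: -3
Gen 6: crossing 3x2. Both 1&2? no. Sum: -3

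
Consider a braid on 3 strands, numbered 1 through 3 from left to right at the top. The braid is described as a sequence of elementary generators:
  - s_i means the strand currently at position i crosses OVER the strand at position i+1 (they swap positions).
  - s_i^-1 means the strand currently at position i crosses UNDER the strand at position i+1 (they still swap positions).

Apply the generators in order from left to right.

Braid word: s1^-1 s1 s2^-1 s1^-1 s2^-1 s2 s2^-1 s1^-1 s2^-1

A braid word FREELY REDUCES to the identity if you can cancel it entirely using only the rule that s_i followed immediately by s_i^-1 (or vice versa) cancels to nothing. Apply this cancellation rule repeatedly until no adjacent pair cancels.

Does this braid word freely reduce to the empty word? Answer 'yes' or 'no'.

Gen 1 (s1^-1): push. Stack: [s1^-1]
Gen 2 (s1): cancels prior s1^-1. Stack: []
Gen 3 (s2^-1): push. Stack: [s2^-1]
Gen 4 (s1^-1): push. Stack: [s2^-1 s1^-1]
Gen 5 (s2^-1): push. Stack: [s2^-1 s1^-1 s2^-1]
Gen 6 (s2): cancels prior s2^-1. Stack: [s2^-1 s1^-1]
Gen 7 (s2^-1): push. Stack: [s2^-1 s1^-1 s2^-1]
Gen 8 (s1^-1): push. Stack: [s2^-1 s1^-1 s2^-1 s1^-1]
Gen 9 (s2^-1): push. Stack: [s2^-1 s1^-1 s2^-1 s1^-1 s2^-1]
Reduced word: s2^-1 s1^-1 s2^-1 s1^-1 s2^-1

Answer: no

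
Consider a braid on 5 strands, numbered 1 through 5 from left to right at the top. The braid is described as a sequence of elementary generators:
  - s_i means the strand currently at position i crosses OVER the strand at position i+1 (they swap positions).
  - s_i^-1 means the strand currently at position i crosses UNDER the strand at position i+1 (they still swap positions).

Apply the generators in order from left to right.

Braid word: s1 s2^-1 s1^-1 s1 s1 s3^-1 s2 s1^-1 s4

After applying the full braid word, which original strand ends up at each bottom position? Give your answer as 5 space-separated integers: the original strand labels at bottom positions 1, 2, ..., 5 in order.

Gen 1 (s1): strand 1 crosses over strand 2. Perm now: [2 1 3 4 5]
Gen 2 (s2^-1): strand 1 crosses under strand 3. Perm now: [2 3 1 4 5]
Gen 3 (s1^-1): strand 2 crosses under strand 3. Perm now: [3 2 1 4 5]
Gen 4 (s1): strand 3 crosses over strand 2. Perm now: [2 3 1 4 5]
Gen 5 (s1): strand 2 crosses over strand 3. Perm now: [3 2 1 4 5]
Gen 6 (s3^-1): strand 1 crosses under strand 4. Perm now: [3 2 4 1 5]
Gen 7 (s2): strand 2 crosses over strand 4. Perm now: [3 4 2 1 5]
Gen 8 (s1^-1): strand 3 crosses under strand 4. Perm now: [4 3 2 1 5]
Gen 9 (s4): strand 1 crosses over strand 5. Perm now: [4 3 2 5 1]

Answer: 4 3 2 5 1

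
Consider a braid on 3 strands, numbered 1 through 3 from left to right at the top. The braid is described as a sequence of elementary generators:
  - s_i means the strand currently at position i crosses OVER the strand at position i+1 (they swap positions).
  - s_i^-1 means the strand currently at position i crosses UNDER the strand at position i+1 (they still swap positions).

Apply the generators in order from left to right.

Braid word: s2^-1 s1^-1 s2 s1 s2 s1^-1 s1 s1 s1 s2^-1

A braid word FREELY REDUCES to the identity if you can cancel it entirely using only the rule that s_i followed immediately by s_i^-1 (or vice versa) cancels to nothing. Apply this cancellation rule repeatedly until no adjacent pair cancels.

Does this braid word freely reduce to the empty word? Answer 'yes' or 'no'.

Answer: no

Derivation:
Gen 1 (s2^-1): push. Stack: [s2^-1]
Gen 2 (s1^-1): push. Stack: [s2^-1 s1^-1]
Gen 3 (s2): push. Stack: [s2^-1 s1^-1 s2]
Gen 4 (s1): push. Stack: [s2^-1 s1^-1 s2 s1]
Gen 5 (s2): push. Stack: [s2^-1 s1^-1 s2 s1 s2]
Gen 6 (s1^-1): push. Stack: [s2^-1 s1^-1 s2 s1 s2 s1^-1]
Gen 7 (s1): cancels prior s1^-1. Stack: [s2^-1 s1^-1 s2 s1 s2]
Gen 8 (s1): push. Stack: [s2^-1 s1^-1 s2 s1 s2 s1]
Gen 9 (s1): push. Stack: [s2^-1 s1^-1 s2 s1 s2 s1 s1]
Gen 10 (s2^-1): push. Stack: [s2^-1 s1^-1 s2 s1 s2 s1 s1 s2^-1]
Reduced word: s2^-1 s1^-1 s2 s1 s2 s1 s1 s2^-1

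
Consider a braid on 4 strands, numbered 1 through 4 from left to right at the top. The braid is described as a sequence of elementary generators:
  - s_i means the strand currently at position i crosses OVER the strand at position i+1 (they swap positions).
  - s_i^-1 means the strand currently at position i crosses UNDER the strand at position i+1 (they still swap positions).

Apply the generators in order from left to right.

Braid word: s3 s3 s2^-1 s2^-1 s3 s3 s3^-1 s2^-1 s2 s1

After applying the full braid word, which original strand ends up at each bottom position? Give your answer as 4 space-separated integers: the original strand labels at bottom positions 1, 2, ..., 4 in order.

Gen 1 (s3): strand 3 crosses over strand 4. Perm now: [1 2 4 3]
Gen 2 (s3): strand 4 crosses over strand 3. Perm now: [1 2 3 4]
Gen 3 (s2^-1): strand 2 crosses under strand 3. Perm now: [1 3 2 4]
Gen 4 (s2^-1): strand 3 crosses under strand 2. Perm now: [1 2 3 4]
Gen 5 (s3): strand 3 crosses over strand 4. Perm now: [1 2 4 3]
Gen 6 (s3): strand 4 crosses over strand 3. Perm now: [1 2 3 4]
Gen 7 (s3^-1): strand 3 crosses under strand 4. Perm now: [1 2 4 3]
Gen 8 (s2^-1): strand 2 crosses under strand 4. Perm now: [1 4 2 3]
Gen 9 (s2): strand 4 crosses over strand 2. Perm now: [1 2 4 3]
Gen 10 (s1): strand 1 crosses over strand 2. Perm now: [2 1 4 3]

Answer: 2 1 4 3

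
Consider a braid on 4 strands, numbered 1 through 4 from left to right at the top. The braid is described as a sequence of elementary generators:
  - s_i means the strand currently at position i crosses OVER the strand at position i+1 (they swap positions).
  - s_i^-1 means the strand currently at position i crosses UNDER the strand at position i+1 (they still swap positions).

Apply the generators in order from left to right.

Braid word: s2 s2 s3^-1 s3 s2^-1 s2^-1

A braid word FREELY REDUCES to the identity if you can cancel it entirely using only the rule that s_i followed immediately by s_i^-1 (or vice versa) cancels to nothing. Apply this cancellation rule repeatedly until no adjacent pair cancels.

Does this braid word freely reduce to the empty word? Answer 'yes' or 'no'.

Gen 1 (s2): push. Stack: [s2]
Gen 2 (s2): push. Stack: [s2 s2]
Gen 3 (s3^-1): push. Stack: [s2 s2 s3^-1]
Gen 4 (s3): cancels prior s3^-1. Stack: [s2 s2]
Gen 5 (s2^-1): cancels prior s2. Stack: [s2]
Gen 6 (s2^-1): cancels prior s2. Stack: []
Reduced word: (empty)

Answer: yes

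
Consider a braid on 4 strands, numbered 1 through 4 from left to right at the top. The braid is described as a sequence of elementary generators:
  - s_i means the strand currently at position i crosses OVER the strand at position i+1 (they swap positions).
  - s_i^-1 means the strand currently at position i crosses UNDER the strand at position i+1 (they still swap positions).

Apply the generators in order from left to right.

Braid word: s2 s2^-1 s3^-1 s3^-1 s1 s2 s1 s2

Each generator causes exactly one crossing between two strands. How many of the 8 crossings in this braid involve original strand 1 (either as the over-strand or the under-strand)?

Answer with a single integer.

Gen 1: crossing 2x3. Involves strand 1? no. Count so far: 0
Gen 2: crossing 3x2. Involves strand 1? no. Count so far: 0
Gen 3: crossing 3x4. Involves strand 1? no. Count so far: 0
Gen 4: crossing 4x3. Involves strand 1? no. Count so far: 0
Gen 5: crossing 1x2. Involves strand 1? yes. Count so far: 1
Gen 6: crossing 1x3. Involves strand 1? yes. Count so far: 2
Gen 7: crossing 2x3. Involves strand 1? no. Count so far: 2
Gen 8: crossing 2x1. Involves strand 1? yes. Count so far: 3

Answer: 3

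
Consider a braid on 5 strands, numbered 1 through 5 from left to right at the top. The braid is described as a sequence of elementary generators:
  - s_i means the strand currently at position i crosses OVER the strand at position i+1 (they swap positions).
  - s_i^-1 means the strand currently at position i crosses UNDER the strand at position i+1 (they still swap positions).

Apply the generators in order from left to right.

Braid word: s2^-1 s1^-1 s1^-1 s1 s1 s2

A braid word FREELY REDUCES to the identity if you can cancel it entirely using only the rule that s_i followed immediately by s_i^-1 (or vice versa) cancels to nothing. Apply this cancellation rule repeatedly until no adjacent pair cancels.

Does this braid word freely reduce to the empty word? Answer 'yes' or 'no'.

Answer: yes

Derivation:
Gen 1 (s2^-1): push. Stack: [s2^-1]
Gen 2 (s1^-1): push. Stack: [s2^-1 s1^-1]
Gen 3 (s1^-1): push. Stack: [s2^-1 s1^-1 s1^-1]
Gen 4 (s1): cancels prior s1^-1. Stack: [s2^-1 s1^-1]
Gen 5 (s1): cancels prior s1^-1. Stack: [s2^-1]
Gen 6 (s2): cancels prior s2^-1. Stack: []
Reduced word: (empty)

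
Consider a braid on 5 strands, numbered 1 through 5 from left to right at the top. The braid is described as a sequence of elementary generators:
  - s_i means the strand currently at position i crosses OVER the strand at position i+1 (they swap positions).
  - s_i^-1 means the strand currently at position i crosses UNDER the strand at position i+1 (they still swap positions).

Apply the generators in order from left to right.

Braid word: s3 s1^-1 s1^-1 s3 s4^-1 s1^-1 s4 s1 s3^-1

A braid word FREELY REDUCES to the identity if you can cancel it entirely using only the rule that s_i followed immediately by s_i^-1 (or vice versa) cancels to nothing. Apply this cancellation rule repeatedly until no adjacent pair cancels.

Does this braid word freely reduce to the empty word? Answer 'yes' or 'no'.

Answer: no

Derivation:
Gen 1 (s3): push. Stack: [s3]
Gen 2 (s1^-1): push. Stack: [s3 s1^-1]
Gen 3 (s1^-1): push. Stack: [s3 s1^-1 s1^-1]
Gen 4 (s3): push. Stack: [s3 s1^-1 s1^-1 s3]
Gen 5 (s4^-1): push. Stack: [s3 s1^-1 s1^-1 s3 s4^-1]
Gen 6 (s1^-1): push. Stack: [s3 s1^-1 s1^-1 s3 s4^-1 s1^-1]
Gen 7 (s4): push. Stack: [s3 s1^-1 s1^-1 s3 s4^-1 s1^-1 s4]
Gen 8 (s1): push. Stack: [s3 s1^-1 s1^-1 s3 s4^-1 s1^-1 s4 s1]
Gen 9 (s3^-1): push. Stack: [s3 s1^-1 s1^-1 s3 s4^-1 s1^-1 s4 s1 s3^-1]
Reduced word: s3 s1^-1 s1^-1 s3 s4^-1 s1^-1 s4 s1 s3^-1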